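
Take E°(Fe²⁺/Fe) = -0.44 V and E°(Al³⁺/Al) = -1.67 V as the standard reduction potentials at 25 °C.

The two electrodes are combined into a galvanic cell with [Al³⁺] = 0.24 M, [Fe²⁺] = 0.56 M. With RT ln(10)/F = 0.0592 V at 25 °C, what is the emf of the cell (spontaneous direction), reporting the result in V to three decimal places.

+1.235 V

Fe²⁺/Fe is the cathode (higher E°), Al³⁺/Al the anode: E°cell = -0.44 − (-1.67) = +1.23 V, n = 6.
Overall: 3 Fe²⁺(aq) + 2 Al(s) → 3 Fe(s) + 2 Al³⁺(aq)
Q = [Al³⁺]^2 / ([Fe²⁺]^3); log Q = -0.484.
E = E° − (0.0592/n) log Q = +1.23 − (0.0592/6)(-0.484) = +1.235 V.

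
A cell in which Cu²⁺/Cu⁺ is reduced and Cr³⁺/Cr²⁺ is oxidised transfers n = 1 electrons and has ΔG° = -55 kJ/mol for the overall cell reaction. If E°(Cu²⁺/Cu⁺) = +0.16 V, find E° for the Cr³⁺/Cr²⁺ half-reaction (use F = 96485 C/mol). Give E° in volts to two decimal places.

-0.41 V

E°cell = −ΔG°/(nF) = −(-55×10³)/((1)(96485)) = +0.570 V.
Since Cu²⁺/Cu⁺ is the cathode and Cr³⁺/Cr²⁺ the anode, E°cell = E°(Cu²⁺/Cu⁺) − E°(Cr³⁺/Cr²⁺).
So E°(Cr³⁺/Cr²⁺) = E°(Cu²⁺/Cu⁺) − E°cell = (+0.16) − (+0.570) = -0.41 V.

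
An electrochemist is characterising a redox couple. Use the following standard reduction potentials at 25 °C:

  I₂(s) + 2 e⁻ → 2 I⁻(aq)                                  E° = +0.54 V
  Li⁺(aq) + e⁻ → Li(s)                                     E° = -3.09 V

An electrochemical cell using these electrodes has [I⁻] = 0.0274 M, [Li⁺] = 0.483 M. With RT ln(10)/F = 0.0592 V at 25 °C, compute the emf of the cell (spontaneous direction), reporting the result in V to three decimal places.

+3.741 V

I₂/I⁻ is the cathode (higher E°), Li⁺/Li the anode: E°cell = +0.54 − (-3.09) = +3.63 V, n = 2.
Overall: I₂(s) + 2 Li(s) → 2 I⁻(aq) + 2 Li⁺(aq)
Q = [I⁻]^2·[Li⁺]^2; log Q = -3.757.
E = E° − (0.0592/n) log Q = +3.63 − (0.0592/2)(-3.757) = +3.741 V.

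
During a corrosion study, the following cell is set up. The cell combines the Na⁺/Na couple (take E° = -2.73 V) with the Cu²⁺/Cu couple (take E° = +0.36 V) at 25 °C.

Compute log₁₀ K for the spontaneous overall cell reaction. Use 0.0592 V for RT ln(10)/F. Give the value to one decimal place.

104.4

Cathode: Cu²⁺/Cu; anode: Na⁺/Na. E°cell = +3.09 V, n = 2.
log K = nE°cell / 0.0592 = (2)(+3.09) / 0.0592 = 104.4.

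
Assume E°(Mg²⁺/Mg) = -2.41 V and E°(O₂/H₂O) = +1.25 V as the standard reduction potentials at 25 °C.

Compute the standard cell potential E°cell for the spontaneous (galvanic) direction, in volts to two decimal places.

The O₂/H₂O couple has the higher reduction potential, so it is the cathode; Mg²⁺/Mg is oxidised at the anode.
E°cell = E°(cathode) − E°(anode) = (+1.25) − (-2.41) = +3.66 V.

+3.66 V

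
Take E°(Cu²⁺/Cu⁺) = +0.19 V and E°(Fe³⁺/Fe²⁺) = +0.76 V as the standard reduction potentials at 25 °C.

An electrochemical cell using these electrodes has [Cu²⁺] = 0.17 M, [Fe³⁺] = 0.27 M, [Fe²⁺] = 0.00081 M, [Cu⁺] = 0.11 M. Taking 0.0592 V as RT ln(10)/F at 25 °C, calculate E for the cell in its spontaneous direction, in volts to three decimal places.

+0.708 V

Fe³⁺/Fe²⁺ is the cathode (higher E°), Cu²⁺/Cu⁺ the anode: E°cell = +0.76 − (+0.19) = +0.57 V, n = 1.
Overall: Fe³⁺(aq) + Cu⁺(aq) → Fe²⁺(aq) + Cu²⁺(aq)
Q = [Fe²⁺]·[Cu²⁺] / ([Fe³⁺]·[Cu⁺]); log Q = -2.334.
E = E° − (0.0592/n) log Q = +0.57 − (0.0592/1)(-2.334) = +0.708 V.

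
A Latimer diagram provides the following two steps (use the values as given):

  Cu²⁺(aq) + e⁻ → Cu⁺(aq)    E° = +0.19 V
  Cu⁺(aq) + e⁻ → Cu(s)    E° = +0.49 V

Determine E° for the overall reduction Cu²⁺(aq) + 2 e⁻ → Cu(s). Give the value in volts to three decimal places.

+0.340 V

Adding the free-energy changes (−nFE°) of the two steps gives −n₃FE°₃ = −n₁FE°₁ − n₂FE°₂.
E°₃ = (1×+0.19 + 1×+0.49) / 2 = (+0.680) / 2 = +0.340 V.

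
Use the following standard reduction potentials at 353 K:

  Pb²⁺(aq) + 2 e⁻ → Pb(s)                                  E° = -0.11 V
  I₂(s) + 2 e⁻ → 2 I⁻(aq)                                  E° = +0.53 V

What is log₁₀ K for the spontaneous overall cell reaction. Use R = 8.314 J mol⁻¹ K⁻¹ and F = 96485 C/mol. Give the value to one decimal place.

18.3

Cathode: I₂/I⁻; anode: Pb²⁺/Pb. E°cell = (+0.53) − (-0.11) = +0.64 V, with n = 2.
ΔG° = −nFE° = −RT ln K, so ln K = nFE°/(RT) = (2)(96485)(+0.64) / ((8.314)(353)) = 42.081.
log₁₀ K = 42.081 / ln 10 = 18.3.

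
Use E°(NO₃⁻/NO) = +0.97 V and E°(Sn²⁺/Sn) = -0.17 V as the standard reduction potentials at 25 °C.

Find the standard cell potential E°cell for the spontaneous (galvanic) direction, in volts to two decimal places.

The NO₃⁻/NO couple has the higher reduction potential, so it is the cathode; Sn²⁺/Sn is oxidised at the anode.
E°cell = E°(cathode) − E°(anode) = (+0.97) − (-0.17) = +1.14 V.

+1.14 V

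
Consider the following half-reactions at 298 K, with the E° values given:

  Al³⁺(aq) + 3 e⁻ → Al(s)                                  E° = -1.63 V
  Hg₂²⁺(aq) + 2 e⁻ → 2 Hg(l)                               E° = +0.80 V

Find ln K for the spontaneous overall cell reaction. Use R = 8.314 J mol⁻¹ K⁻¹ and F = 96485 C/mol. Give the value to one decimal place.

Cathode: Hg₂²⁺/Hg; anode: Al³⁺/Al. E°cell = (+0.80) − (-1.63) = +2.43 V, with n = 6.
ΔG° = −nFE° = −RT ln K, so ln K = nFE°/(RT) = (6)(96485)(+2.43) / ((8.314)(298)) = 567.794.

567.8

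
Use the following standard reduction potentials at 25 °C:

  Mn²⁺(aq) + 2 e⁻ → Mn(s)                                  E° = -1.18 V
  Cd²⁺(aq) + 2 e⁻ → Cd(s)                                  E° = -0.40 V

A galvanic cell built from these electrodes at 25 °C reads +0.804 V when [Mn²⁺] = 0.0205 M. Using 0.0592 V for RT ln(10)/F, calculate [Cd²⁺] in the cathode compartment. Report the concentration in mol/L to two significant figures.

Cd²⁺/Cd is the cathode, Mn²⁺/Mn the anode: E°cell = +0.78 V, n = 2.
Overall reaction: Cd²⁺(aq) + Mn(s) → Cd(s) + Mn²⁺(aq); Q = [Mn²⁺]^1/[Cd²⁺]^1.
From E = E° − (0.0592/n) log Q: log Q = (E° − E)·n/0.0592 = (+0.78 − (+0.804))·2/0.0592 = -0.8108.
So 1·log[Cd²⁺] = 1·log(0.0205) − log Q = -1.6882 − (-0.8108) = -0.8774; [Cd²⁺] = 10^(-0.8774) ≈ 0.13 M.

0.13 M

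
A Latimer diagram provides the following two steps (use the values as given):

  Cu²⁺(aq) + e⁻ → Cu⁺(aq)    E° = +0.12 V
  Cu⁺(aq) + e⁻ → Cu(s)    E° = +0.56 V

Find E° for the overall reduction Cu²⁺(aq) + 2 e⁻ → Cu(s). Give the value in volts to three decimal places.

+0.340 V

Adding the free-energy changes (−nFE°) of the two steps gives −n₃FE°₃ = −n₁FE°₁ − n₂FE°₂.
E°₃ = (1×+0.12 + 1×+0.56) / 2 = (+0.680) / 2 = +0.340 V.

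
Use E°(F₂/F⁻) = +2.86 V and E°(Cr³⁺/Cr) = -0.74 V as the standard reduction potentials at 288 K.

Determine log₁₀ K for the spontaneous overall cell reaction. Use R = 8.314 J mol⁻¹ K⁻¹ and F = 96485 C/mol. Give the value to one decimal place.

378.0

Cathode: F₂/F⁻; anode: Cr³⁺/Cr. E°cell = (+2.86) − (-0.74) = +3.60 V, with n = 6.
ΔG° = −nFE° = −RT ln K, so ln K = nFE°/(RT) = (6)(96485)(+3.60) / ((8.314)(288)) = 870.384.
log₁₀ K = 870.384 / ln 10 = 378.0.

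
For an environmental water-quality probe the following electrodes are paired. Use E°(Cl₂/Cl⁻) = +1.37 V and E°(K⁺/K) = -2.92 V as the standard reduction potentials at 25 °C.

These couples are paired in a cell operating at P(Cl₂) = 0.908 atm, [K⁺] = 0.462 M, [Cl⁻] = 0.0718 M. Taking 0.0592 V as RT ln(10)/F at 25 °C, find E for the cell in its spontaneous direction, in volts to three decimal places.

+4.376 V

Cl₂/Cl⁻ is the cathode (higher E°), K⁺/K the anode: E°cell = +1.37 − (-2.92) = +4.29 V, n = 2.
Overall: Cl₂(g) + 2 K(s) → 2 Cl⁻(aq) + 2 K⁺(aq)
Q = [Cl⁻]^2·[K⁺]^2 / (P(Cl₂)); log Q = -2.917.
E = E° − (0.0592/n) log Q = +4.29 − (0.0592/2)(-2.917) = +4.376 V.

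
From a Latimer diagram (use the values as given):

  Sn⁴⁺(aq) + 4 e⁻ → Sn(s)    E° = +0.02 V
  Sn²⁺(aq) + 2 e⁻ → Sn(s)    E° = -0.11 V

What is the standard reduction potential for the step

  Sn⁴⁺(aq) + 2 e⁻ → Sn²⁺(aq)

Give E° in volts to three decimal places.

+0.150 V

Sequential free energies add, so n₃E°₃ = n₁E°₁ + n₂E°₂.
With n₃ = 4, and the known step contributing 2×(-0.11) V, the unknown satisfies 2·E° = 4×(+0.02) − 2×(-0.11) = +0.300.
E° = +0.300 / 2 = +0.150 V.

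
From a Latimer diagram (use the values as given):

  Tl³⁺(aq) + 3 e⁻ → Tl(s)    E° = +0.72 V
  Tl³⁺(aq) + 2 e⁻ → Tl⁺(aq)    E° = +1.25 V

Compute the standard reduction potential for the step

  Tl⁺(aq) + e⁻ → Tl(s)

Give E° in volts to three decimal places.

-0.340 V

Sequential free energies add, so n₃E°₃ = n₁E°₁ + n₂E°₂.
With n₃ = 3, and the known step contributing 2×(+1.25) V, the unknown satisfies 1·E° = 3×(+0.72) − 2×(+1.25) = -0.340.
E° = -0.340 / 1 = -0.340 V.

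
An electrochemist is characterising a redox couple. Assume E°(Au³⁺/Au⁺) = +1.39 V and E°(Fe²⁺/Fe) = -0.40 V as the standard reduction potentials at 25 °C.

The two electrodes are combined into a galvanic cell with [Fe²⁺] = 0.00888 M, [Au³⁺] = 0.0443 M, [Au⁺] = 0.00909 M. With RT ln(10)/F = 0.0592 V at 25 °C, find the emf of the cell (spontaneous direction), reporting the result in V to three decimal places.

Au³⁺/Au⁺ is the cathode (higher E°), Fe²⁺/Fe the anode: E°cell = +1.39 − (-0.40) = +1.79 V, n = 2.
Overall: Au³⁺(aq) + Fe(s) → Au⁺(aq) + Fe²⁺(aq)
Q = [Au⁺]·[Fe²⁺] / ([Au³⁺]); log Q = -2.739.
E = E° − (0.0592/n) log Q = +1.79 − (0.0592/2)(-2.739) = +1.871 V.

+1.871 V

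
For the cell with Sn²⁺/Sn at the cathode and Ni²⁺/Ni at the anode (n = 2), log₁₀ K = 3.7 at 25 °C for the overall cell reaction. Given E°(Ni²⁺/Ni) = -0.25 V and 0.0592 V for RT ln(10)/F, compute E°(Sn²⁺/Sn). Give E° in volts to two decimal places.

-0.14 V

E°cell = (0.0592/n)·log K = (0.0592/2)(3.7) = +0.110 V.
Since Sn²⁺/Sn is the cathode and Ni²⁺/Ni the anode, E°cell = E°(Sn²⁺/Sn) − E°(Ni²⁺/Ni).
So E°(Sn²⁺/Sn) = E°cell + E°(Ni²⁺/Ni) = +0.110 + (-0.25) = -0.14 V.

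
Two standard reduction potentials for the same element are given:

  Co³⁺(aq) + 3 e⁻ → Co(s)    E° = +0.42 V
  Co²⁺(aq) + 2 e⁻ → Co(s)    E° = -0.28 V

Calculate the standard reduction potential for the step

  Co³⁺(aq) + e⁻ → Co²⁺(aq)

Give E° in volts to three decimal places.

+1.820 V

Sequential free energies add, so n₃E°₃ = n₁E°₁ + n₂E°₂.
With n₃ = 3, and the known step contributing 2×(-0.28) V, the unknown satisfies 1·E° = 3×(+0.42) − 2×(-0.28) = +1.820.
E° = +1.820 / 1 = +1.820 V.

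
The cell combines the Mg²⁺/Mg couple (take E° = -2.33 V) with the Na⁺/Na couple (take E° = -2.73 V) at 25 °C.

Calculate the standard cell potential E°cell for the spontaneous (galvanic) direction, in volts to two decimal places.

+0.40 V

The Mg²⁺/Mg couple has the higher reduction potential, so it is the cathode; Na⁺/Na is oxidised at the anode.
E°cell = E°(cathode) − E°(anode) = (-2.33) − (-2.73) = +0.40 V.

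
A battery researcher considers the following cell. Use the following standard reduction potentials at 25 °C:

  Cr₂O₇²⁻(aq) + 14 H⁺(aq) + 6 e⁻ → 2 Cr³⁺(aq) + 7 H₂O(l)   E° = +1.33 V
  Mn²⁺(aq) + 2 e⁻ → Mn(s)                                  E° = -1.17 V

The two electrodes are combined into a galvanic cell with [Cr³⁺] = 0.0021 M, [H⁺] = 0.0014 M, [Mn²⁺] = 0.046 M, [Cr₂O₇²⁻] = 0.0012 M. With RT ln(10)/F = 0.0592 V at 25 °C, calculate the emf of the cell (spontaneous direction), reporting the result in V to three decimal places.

+2.169 V

Cr₂O₇²⁻/Cr³⁺ is the cathode (higher E°), Mn²⁺/Mn the anode: E°cell = +1.33 − (-1.17) = +2.50 V, n = 6.
Overall: Cr₂O₇²⁻(aq) + 14 H⁺(aq) + 3 Mn(s) → 2 Cr³⁺(aq) + 7 H₂O(l) + 3 Mn²⁺(aq)
Q = [Cr³⁺]^2·[Mn²⁺]^3 / ([Cr₂O₇²⁻]·[H⁺]^14); log Q = 33.508.
E = E° − (0.0592/n) log Q = +2.50 − (0.0592/6)(33.508) = +2.169 V.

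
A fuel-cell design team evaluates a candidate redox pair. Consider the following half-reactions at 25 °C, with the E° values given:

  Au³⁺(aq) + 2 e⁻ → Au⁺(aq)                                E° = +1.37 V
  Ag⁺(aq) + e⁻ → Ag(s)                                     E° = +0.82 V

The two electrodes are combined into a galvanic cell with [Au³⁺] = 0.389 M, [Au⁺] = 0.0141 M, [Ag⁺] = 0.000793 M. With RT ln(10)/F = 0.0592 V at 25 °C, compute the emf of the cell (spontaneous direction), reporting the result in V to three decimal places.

Au³⁺/Au⁺ is the cathode (higher E°), Ag⁺/Ag the anode: E°cell = +1.37 − (+0.82) = +0.55 V, n = 2.
Overall: Au³⁺(aq) + 2 Ag(s) → Au⁺(aq) + 2 Ag⁺(aq)
Q = [Au⁺]·[Ag⁺]^2 / ([Au³⁺]); log Q = -7.642.
E = E° − (0.0592/n) log Q = +0.55 − (0.0592/2)(-7.642) = +0.776 V.

+0.776 V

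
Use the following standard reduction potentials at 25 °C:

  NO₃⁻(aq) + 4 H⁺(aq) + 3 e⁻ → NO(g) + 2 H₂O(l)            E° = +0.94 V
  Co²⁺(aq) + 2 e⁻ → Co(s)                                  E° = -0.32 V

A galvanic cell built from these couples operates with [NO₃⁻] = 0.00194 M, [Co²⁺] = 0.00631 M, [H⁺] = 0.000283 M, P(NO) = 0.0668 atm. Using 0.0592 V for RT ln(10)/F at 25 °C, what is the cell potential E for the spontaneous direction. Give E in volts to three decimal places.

+1.015 V

NO₃⁻/NO is the cathode (higher E°), Co²⁺/Co the anode: E°cell = +0.94 − (-0.32) = +1.26 V, n = 6.
Overall: 2 NO₃⁻(aq) + 8 H⁺(aq) + 3 Co(s) → 2 NO(g) + 4 H₂O(l) + 3 Co²⁺(aq)
Q = P(NO)^2·[Co²⁺]^3 / ([NO₃⁻]^2·[H⁺]^8); log Q = 24.860.
E = E° − (0.0592/n) log Q = +1.26 − (0.0592/6)(24.860) = +1.015 V.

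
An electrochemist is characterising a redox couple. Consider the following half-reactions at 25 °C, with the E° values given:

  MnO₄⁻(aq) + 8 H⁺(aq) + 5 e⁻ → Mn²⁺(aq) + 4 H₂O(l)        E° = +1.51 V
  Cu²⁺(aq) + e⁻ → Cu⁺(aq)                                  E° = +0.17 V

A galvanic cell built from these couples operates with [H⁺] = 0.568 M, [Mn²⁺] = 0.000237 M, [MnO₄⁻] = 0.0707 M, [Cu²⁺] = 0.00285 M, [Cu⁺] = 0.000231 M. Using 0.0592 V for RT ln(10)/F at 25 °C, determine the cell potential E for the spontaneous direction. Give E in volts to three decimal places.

MnO₄⁻/Mn²⁺ is the cathode (higher E°), Cu²⁺/Cu⁺ the anode: E°cell = +1.51 − (+0.17) = +1.34 V, n = 5.
Overall: MnO₄⁻(aq) + 8 H⁺(aq) + 5 Cu⁺(aq) → Mn²⁺(aq) + 4 H₂O(l) + 5 Cu²⁺(aq)
Q = [Mn²⁺]·[Cu²⁺]^5 / ([MnO₄⁻]·[H⁺]^8·[Cu⁺]^5); log Q = 4.947.
E = E° − (0.0592/n) log Q = +1.34 − (0.0592/5)(4.947) = +1.281 V.

+1.281 V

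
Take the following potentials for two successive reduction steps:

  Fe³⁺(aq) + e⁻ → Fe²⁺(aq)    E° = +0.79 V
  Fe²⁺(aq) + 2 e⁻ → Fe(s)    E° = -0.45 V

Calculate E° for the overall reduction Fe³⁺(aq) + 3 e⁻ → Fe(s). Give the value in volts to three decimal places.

-0.037 V

Standard free energies of sequential steps add: ΔG°₃ = ΔG°₁ + ΔG°₂, so n₃E°₃ = n₁E°₁ + n₂E°₂.
E°₃ = (1×+0.79 + 2×-0.45) / 3 = (-0.110) / 3 = -0.037 V.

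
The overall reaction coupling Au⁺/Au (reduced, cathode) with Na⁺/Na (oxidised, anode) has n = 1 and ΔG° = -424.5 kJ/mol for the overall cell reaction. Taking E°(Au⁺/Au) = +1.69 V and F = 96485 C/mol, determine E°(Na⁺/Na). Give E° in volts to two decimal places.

-2.71 V

E°cell = −ΔG°/(nF) = −(-424.5×10³)/((1)(96485)) = +4.400 V.
Since Au⁺/Au is the cathode and Na⁺/Na the anode, E°cell = E°(Au⁺/Au) − E°(Na⁺/Na).
So E°(Na⁺/Na) = E°(Au⁺/Au) − E°cell = (+1.69) − (+4.400) = -2.71 V.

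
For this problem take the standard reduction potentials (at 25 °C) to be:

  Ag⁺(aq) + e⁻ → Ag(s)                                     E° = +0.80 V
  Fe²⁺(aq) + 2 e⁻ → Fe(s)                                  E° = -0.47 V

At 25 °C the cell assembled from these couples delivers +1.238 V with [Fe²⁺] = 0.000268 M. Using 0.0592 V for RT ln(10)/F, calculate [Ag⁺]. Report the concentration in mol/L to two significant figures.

0.0047 M

Ag⁺/Ag is the cathode, Fe²⁺/Fe the anode: E°cell = +1.27 V, n = 2.
Overall reaction: 2 Ag⁺(aq) + Fe(s) → 2 Ag(s) + Fe²⁺(aq); Q = [Fe²⁺]^1/[Ag⁺]^2.
From E = E° − (0.0592/n) log Q: log Q = (E° − E)·n/0.0592 = (+1.27 − (+1.238))·2/0.0592 = 1.0811.
So 2·log[Ag⁺] = 1·log(0.000268) − log Q = -3.5719 − (1.0811) = -4.6530; log[Ag⁺] = -4.6530 / 2 = -2.3265; [Ag⁺] = 10^(-2.3265) ≈ 0.0047 M.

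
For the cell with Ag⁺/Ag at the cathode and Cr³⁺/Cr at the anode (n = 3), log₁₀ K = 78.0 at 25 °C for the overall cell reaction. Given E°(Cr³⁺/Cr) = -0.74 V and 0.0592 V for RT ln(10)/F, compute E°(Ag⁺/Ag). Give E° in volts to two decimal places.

E°cell = (0.0592/n)·log K = (0.0592/3)(78.0) = +1.539 V.
Since Ag⁺/Ag is the cathode and Cr³⁺/Cr the anode, E°cell = E°(Ag⁺/Ag) − E°(Cr³⁺/Cr).
So E°(Ag⁺/Ag) = E°cell + E°(Cr³⁺/Cr) = +1.539 + (-0.74) = +0.80 V.

+0.80 V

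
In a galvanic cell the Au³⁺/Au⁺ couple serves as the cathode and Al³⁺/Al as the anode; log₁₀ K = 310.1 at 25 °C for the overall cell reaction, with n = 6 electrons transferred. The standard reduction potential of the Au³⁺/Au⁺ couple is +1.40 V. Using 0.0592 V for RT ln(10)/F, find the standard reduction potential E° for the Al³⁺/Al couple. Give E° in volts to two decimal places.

-1.66 V

E°cell = (0.0592/n)·log K = (0.0592/6)(310.1) = +3.060 V.
Since Au³⁺/Au⁺ is the cathode and Al³⁺/Al the anode, E°cell = E°(Au³⁺/Au⁺) − E°(Al³⁺/Al).
So E°(Al³⁺/Al) = E°(Au³⁺/Au⁺) − E°cell = (+1.40) − (+3.060) = -1.66 V.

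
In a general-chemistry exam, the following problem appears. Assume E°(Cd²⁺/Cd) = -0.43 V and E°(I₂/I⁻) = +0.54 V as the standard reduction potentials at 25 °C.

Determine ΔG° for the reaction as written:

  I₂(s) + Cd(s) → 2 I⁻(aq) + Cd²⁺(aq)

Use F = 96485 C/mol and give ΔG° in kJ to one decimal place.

As written, I₂/I⁻ is reduced (cathode) and Cd²⁺/Cd is oxidised (anode), so E°cell = (+0.54) − (-0.43) = +0.97 V.
Balancing electrons gives n = 2.
ΔG° = −nFE° = −(2)(96485)(+0.97) = -187,181 J = -187.2 kJ.

-187.2 kJ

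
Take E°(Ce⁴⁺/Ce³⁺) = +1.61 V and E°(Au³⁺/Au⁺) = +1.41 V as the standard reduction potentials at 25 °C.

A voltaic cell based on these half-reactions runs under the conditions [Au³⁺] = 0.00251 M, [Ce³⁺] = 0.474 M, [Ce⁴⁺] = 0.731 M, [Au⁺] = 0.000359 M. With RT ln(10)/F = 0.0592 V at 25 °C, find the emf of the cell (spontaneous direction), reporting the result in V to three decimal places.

Ce⁴⁺/Ce³⁺ is the cathode (higher E°), Au³⁺/Au⁺ the anode: E°cell = +1.61 − (+1.41) = +0.20 V, n = 2.
Overall: 2 Ce⁴⁺(aq) + Au⁺(aq) → 2 Ce³⁺(aq) + Au³⁺(aq)
Q = [Ce³⁺]^2·[Au³⁺] / ([Ce⁴⁺]^2·[Au⁺]); log Q = 0.468.
E = E° − (0.0592/n) log Q = +0.20 − (0.0592/2)(0.468) = +0.186 V.

+0.186 V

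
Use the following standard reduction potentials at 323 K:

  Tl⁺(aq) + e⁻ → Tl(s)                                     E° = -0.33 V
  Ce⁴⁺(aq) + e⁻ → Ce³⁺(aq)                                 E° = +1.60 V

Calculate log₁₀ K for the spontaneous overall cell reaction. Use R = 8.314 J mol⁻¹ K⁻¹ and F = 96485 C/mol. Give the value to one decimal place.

30.1

Cathode: Ce⁴⁺/Ce³⁺; anode: Tl⁺/Tl. E°cell = (+1.60) − (-0.33) = +1.93 V, with n = 1.
ΔG° = −nFE° = −RT ln K, so ln K = nFE°/(RT) = (1)(96485)(+1.93) / ((8.314)(323)) = 69.343.
log₁₀ K = 69.343 / ln 10 = 30.1.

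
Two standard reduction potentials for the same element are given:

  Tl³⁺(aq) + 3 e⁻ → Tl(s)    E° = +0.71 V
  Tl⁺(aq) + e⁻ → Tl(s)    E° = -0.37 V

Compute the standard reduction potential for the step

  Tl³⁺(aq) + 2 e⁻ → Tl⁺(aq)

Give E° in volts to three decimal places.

+1.250 V

Sequential free energies add, so n₃E°₃ = n₁E°₁ + n₂E°₂.
With n₃ = 3, and the known step contributing 1×(-0.37) V, the unknown satisfies 2·E° = 3×(+0.71) − 1×(-0.37) = +2.500.
E° = +2.500 / 2 = +1.250 V.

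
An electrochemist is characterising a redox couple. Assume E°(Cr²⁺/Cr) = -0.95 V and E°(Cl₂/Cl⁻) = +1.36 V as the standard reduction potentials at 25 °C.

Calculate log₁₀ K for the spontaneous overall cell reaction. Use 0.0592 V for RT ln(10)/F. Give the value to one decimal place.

78.0

Cathode: Cl₂/Cl⁻; anode: Cr²⁺/Cr. E°cell = +2.31 V, n = 2.
log K = nE°cell / 0.0592 = (2)(+2.31) / 0.0592 = 78.0.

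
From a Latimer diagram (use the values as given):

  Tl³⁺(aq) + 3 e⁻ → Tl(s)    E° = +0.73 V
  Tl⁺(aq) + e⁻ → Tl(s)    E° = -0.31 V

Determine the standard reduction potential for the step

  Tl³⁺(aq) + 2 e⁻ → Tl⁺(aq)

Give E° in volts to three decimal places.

+1.250 V

Sequential free energies add, so n₃E°₃ = n₁E°₁ + n₂E°₂.
With n₃ = 3, and the known step contributing 1×(-0.31) V, the unknown satisfies 2·E° = 3×(+0.73) − 1×(-0.31) = +2.500.
E° = +2.500 / 2 = +1.250 V.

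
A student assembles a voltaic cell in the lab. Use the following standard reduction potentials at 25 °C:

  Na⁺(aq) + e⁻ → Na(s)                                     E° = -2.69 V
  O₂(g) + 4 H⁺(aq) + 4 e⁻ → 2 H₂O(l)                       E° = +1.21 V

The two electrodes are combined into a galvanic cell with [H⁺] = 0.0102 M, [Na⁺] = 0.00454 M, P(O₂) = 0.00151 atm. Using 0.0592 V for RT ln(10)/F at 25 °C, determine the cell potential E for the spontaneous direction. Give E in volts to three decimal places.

O₂/H₂O is the cathode (higher E°), Na⁺/Na the anode: E°cell = +1.21 − (-2.69) = +3.90 V, n = 4.
Overall: O₂(g) + 4 H⁺(aq) + 4 Na(s) → 2 H₂O(l) + 4 Na⁺(aq)
Q = [Na⁺]^4 / (P(O₂)·[H⁺]^4); log Q = 1.415.
E = E° − (0.0592/n) log Q = +3.90 − (0.0592/4)(1.415) = +3.879 V.

+3.879 V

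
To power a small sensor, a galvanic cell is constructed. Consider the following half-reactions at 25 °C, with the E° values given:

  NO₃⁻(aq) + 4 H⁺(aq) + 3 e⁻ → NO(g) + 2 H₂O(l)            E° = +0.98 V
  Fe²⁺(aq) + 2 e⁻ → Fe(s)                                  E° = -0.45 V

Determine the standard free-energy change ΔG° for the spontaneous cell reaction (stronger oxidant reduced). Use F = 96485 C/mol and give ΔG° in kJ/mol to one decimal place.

NO₃⁻/NO (E° = +0.98 V) is the cathode; Fe²⁺/Fe (E° = -0.45 V) is the anode, so E°cell = +1.43 V.
Balancing electrons gives n = 6 (lcm of 3 and 2).
ΔG° = −nFE° = −(6)(96485)(+1.43) = -827,841 J = -827.8 kJ/mol.

-827.8 kJ/mol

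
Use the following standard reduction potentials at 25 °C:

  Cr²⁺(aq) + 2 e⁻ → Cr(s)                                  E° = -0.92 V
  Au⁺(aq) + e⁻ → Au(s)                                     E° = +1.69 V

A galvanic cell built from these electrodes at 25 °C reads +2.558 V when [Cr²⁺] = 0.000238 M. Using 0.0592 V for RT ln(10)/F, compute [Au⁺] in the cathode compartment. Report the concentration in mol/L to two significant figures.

0.0020 M

Au⁺/Au is the cathode, Cr²⁺/Cr the anode: E°cell = +2.61 V, n = 2.
Overall reaction: 2 Au⁺(aq) + Cr(s) → 2 Au(s) + Cr²⁺(aq); Q = [Cr²⁺]^1/[Au⁺]^2.
From E = E° − (0.0592/n) log Q: log Q = (E° − E)·n/0.0592 = (+2.61 − (+2.558))·2/0.0592 = 1.7568.
So 2·log[Au⁺] = 1·log(0.000238) − log Q = -3.6234 − (1.7568) = -5.3802; log[Au⁺] = -5.3802 / 2 = -2.6901; [Au⁺] = 10^(-2.6901) ≈ 0.0020 M.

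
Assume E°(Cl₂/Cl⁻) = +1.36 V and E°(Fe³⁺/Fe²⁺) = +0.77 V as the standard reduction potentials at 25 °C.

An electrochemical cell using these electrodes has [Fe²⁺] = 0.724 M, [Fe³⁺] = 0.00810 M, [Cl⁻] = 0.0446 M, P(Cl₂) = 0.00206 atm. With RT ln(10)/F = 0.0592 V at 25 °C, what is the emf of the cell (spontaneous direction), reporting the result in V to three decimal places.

+0.706 V

Cl₂/Cl⁻ is the cathode (higher E°), Fe³⁺/Fe²⁺ the anode: E°cell = +1.36 − (+0.77) = +0.59 V, n = 2.
Overall: Cl₂(g) + 2 Fe²⁺(aq) → 2 Cl⁻(aq) + 2 Fe³⁺(aq)
Q = [Cl⁻]^2·[Fe³⁺]^2 / (P(Cl₂)·[Fe²⁺]^2); log Q = -3.918.
E = E° − (0.0592/n) log Q = +0.59 − (0.0592/2)(-3.918) = +0.706 V.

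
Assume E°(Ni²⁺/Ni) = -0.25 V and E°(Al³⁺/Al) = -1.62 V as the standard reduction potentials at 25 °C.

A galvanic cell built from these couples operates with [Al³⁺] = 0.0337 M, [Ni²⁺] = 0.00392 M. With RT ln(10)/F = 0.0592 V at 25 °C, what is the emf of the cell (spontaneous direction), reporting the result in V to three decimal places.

Ni²⁺/Ni is the cathode (higher E°), Al³⁺/Al the anode: E°cell = -0.25 − (-1.62) = +1.37 V, n = 6.
Overall: 3 Ni²⁺(aq) + 2 Al(s) → 3 Ni(s) + 2 Al³⁺(aq)
Q = [Al³⁺]^2 / ([Ni²⁺]^3); log Q = 4.275.
E = E° − (0.0592/n) log Q = +1.37 − (0.0592/6)(4.275) = +1.328 V.

+1.328 V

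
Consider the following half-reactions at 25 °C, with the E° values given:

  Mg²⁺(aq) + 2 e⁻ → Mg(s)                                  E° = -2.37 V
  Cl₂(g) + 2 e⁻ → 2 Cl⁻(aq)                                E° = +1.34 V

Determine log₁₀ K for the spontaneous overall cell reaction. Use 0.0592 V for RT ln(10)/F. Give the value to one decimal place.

Cathode: Cl₂/Cl⁻; anode: Mg²⁺/Mg. E°cell = +3.71 V, n = 2.
log K = nE°cell / 0.0592 = (2)(+3.71) / 0.0592 = 125.3.

125.3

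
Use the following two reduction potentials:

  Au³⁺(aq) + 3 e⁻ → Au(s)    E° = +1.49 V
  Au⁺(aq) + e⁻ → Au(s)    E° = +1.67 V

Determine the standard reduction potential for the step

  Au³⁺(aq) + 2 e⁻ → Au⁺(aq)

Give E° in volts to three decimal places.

Sequential free energies add, so n₃E°₃ = n₁E°₁ + n₂E°₂.
With n₃ = 3, and the known step contributing 1×(+1.67) V, the unknown satisfies 2·E° = 3×(+1.49) − 1×(+1.67) = +2.800.
E° = +2.800 / 2 = +1.400 V.

+1.400 V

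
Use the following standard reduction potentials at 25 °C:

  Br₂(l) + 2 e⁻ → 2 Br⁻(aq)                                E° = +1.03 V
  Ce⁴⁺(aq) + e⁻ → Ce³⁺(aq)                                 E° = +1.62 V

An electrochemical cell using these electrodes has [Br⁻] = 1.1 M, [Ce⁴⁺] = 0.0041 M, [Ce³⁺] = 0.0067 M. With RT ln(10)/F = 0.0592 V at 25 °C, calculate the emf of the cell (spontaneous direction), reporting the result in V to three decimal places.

+0.580 V

Ce⁴⁺/Ce³⁺ is the cathode (higher E°), Br₂/Br⁻ the anode: E°cell = +1.62 − (+1.03) = +0.59 V, n = 2.
Overall: 2 Ce⁴⁺(aq) + 2 Br⁻(aq) → 2 Ce³⁺(aq) + Br₂(l)
Q = [Ce³⁺]^2 / ([Ce⁴⁺]^2·[Br⁻]^2); log Q = 0.344.
E = E° − (0.0592/n) log Q = +0.59 − (0.0592/2)(0.344) = +0.580 V.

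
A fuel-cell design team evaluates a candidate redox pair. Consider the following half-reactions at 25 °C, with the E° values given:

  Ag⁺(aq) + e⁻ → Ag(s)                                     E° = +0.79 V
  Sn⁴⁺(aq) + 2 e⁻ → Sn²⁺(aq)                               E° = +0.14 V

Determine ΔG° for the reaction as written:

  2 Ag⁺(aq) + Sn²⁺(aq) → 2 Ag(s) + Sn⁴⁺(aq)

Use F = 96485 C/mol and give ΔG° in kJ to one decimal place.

As written, Ag⁺/Ag is reduced (cathode) and Sn⁴⁺/Sn²⁺ is oxidised (anode), so E°cell = (+0.79) − (+0.14) = +0.65 V.
Balancing electrons gives n = 2.
ΔG° = −nFE° = −(2)(96485)(+0.65) = -125,430 J = -125.4 kJ.

-125.4 kJ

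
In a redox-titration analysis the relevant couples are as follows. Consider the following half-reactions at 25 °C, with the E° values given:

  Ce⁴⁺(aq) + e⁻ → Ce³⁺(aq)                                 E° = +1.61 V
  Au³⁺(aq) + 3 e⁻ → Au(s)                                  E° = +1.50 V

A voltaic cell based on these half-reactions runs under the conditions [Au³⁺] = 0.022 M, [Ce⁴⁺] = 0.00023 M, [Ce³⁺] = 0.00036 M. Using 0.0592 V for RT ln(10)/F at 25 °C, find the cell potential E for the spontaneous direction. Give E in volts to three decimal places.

+0.131 V

Ce⁴⁺/Ce³⁺ is the cathode (higher E°), Au³⁺/Au the anode: E°cell = +1.61 − (+1.50) = +0.11 V, n = 3.
Overall: 3 Ce⁴⁺(aq) + Au(s) → 3 Ce³⁺(aq) + Au³⁺(aq)
Q = [Ce³⁺]^3·[Au³⁺] / ([Ce⁴⁺]^3); log Q = -1.074.
E = E° − (0.0592/n) log Q = +0.11 − (0.0592/3)(-1.074) = +0.131 V.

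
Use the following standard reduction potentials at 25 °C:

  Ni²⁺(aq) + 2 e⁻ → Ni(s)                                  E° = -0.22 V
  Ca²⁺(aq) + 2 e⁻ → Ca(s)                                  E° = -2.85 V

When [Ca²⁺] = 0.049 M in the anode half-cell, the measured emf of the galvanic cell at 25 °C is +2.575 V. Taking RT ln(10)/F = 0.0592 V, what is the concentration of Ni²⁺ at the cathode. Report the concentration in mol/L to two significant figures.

Ni²⁺/Ni is the cathode, Ca²⁺/Ca the anode: E°cell = +2.63 V, n = 2.
Overall reaction: Ni²⁺(aq) + Ca(s) → Ni(s) + Ca²⁺(aq); Q = [Ca²⁺]^1/[Ni²⁺]^1.
From E = E° − (0.0592/n) log Q: log Q = (E° − E)·n/0.0592 = (+2.63 − (+2.575))·2/0.0592 = 1.8581.
So 1·log[Ni²⁺] = 1·log(0.049) − log Q = -1.3098 − (1.8581) = -3.1679; [Ni²⁺] = 10^(-3.1679) ≈ 0.00068 M.

0.00068 M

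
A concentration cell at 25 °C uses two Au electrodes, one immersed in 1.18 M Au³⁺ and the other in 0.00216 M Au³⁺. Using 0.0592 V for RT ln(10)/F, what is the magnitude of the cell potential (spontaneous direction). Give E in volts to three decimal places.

+0.054 V

For a concentration cell E°cell = 0. The 1.18 M side is the cathode (reduction is favoured where [Au³⁺] is higher).
With n = 3, E = −(0.0592/3) log([Au³⁺]ₐₙ/[Au³⁺]꜀ₐₜ) = −(0.0592/3) log(0.00216/1.18) = −(0.0592/3)(-2.737) = +0.054 V.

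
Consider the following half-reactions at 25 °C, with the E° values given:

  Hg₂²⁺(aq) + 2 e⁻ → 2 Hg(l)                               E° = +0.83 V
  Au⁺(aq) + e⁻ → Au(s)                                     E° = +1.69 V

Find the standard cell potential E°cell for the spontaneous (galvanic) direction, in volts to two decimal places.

The Au⁺/Au couple has the higher reduction potential, so it is the cathode; Hg₂²⁺/Hg is oxidised at the anode.
E°cell = E°(cathode) − E°(anode) = (+1.69) − (+0.83) = +0.86 V.

+0.86 V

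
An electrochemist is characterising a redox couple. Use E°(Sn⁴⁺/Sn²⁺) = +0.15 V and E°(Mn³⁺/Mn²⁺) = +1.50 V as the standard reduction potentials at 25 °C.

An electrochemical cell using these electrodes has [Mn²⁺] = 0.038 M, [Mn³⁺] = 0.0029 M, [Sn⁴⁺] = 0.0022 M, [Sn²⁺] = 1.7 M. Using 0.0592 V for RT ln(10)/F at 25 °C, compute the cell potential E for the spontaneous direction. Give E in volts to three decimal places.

+1.369 V

Mn³⁺/Mn²⁺ is the cathode (higher E°), Sn⁴⁺/Sn²⁺ the anode: E°cell = +1.50 − (+0.15) = +1.35 V, n = 2.
Overall: 2 Mn³⁺(aq) + Sn²⁺(aq) → 2 Mn²⁺(aq) + Sn⁴⁺(aq)
Q = [Mn²⁺]^2·[Sn⁴⁺] / ([Mn³⁺]^2·[Sn²⁺]); log Q = -0.653.
E = E° − (0.0592/n) log Q = +1.35 − (0.0592/2)(-0.653) = +1.369 V.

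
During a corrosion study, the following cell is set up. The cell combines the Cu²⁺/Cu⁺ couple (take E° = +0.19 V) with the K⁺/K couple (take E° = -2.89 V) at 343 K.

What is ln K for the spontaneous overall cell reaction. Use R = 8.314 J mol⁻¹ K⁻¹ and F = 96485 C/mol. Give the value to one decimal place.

104.2

Cathode: Cu²⁺/Cu⁺; anode: K⁺/K. E°cell = (+0.19) − (-2.89) = +3.08 V, with n = 1.
ΔG° = −nFE° = −RT ln K, so ln K = nFE°/(RT) = (1)(96485)(+3.08) / ((8.314)(343)) = 104.209.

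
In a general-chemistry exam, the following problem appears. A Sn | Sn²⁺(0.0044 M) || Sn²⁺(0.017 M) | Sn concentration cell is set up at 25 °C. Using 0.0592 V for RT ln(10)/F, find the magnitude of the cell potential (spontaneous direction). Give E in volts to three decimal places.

+0.017 V

For a concentration cell E°cell = 0. The 0.017 M side is the cathode (reduction is favoured where [Sn²⁺] is higher).
With n = 2, E = −(0.0592/2) log([Sn²⁺]ₐₙ/[Sn²⁺]꜀ₐₜ) = −(0.0592/2) log(0.0044/0.017) = −(0.0592/2)(-0.587) = +0.017 V.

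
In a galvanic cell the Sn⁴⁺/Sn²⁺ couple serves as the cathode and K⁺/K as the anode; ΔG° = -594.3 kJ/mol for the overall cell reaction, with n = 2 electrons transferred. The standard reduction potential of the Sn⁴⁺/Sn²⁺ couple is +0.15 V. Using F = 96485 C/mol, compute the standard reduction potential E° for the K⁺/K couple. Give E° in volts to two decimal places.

E°cell = −ΔG°/(nF) = −(-594.3×10³)/((2)(96485)) = +3.080 V.
Since Sn⁴⁺/Sn²⁺ is the cathode and K⁺/K the anode, E°cell = E°(Sn⁴⁺/Sn²⁺) − E°(K⁺/K).
So E°(K⁺/K) = E°(Sn⁴⁺/Sn²⁺) − E°cell = (+0.15) − (+3.080) = -2.93 V.

-2.93 V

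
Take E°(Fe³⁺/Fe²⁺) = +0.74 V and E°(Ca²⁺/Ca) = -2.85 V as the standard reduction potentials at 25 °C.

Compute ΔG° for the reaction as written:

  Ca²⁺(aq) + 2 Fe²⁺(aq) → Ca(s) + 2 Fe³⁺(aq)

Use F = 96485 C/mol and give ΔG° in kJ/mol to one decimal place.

As written, Ca²⁺/Ca is reduced (cathode) and Fe³⁺/Fe²⁺ is oxidised (anode), so E°cell = (-2.85) − (+0.74) = -3.59 V.
Balancing electrons gives n = 2.
ΔG° = −nFE° = −(2)(96485)(-3.59) = 692,762 J = +692.8 kJ/mol.

+692.8 kJ/mol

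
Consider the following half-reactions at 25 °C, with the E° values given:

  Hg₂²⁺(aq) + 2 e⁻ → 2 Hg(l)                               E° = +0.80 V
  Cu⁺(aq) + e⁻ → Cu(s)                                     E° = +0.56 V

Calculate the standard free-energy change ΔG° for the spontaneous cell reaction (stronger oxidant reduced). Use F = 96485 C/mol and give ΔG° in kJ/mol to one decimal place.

Hg₂²⁺/Hg (E° = +0.80 V) is the cathode; Cu⁺/Cu (E° = +0.56 V) is the anode, so E°cell = +0.24 V.
Balancing electrons gives n = 2 (lcm of 2 and 1).
ΔG° = −nFE° = −(2)(96485)(+0.24) = -46,313 J = -46.3 kJ/mol.

-46.3 kJ/mol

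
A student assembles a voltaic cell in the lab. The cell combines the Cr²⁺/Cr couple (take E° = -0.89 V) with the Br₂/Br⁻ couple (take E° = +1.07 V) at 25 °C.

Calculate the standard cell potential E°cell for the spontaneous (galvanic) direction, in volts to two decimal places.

+1.96 V

The Br₂/Br⁻ couple has the higher reduction potential, so it is the cathode; Cr²⁺/Cr is oxidised at the anode.
E°cell = E°(cathode) − E°(anode) = (+1.07) − (-0.89) = +1.96 V.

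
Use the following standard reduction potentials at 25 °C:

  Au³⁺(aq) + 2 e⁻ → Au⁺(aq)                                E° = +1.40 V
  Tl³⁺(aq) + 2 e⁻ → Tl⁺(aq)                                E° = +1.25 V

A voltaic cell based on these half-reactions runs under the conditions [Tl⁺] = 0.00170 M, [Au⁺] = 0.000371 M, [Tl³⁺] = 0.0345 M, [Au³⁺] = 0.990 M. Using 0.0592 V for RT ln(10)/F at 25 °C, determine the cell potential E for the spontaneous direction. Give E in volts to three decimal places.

Au³⁺/Au⁺ is the cathode (higher E°), Tl³⁺/Tl⁺ the anode: E°cell = +1.40 − (+1.25) = +0.15 V, n = 2.
Overall: Au³⁺(aq) + Tl⁺(aq) → Au⁺(aq) + Tl³⁺(aq)
Q = [Au⁺]·[Tl³⁺] / ([Au³⁺]·[Tl⁺]); log Q = -2.119.
E = E° − (0.0592/n) log Q = +0.15 − (0.0592/2)(-2.119) = +0.213 V.

+0.213 V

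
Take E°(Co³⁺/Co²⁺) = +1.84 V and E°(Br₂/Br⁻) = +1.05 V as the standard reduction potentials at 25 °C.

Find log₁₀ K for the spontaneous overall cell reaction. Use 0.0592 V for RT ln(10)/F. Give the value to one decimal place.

Cathode: Co³⁺/Co²⁺; anode: Br₂/Br⁻. E°cell = +0.79 V, n = 2.
log K = nE°cell / 0.0592 = (2)(+0.79) / 0.0592 = 26.7.

26.7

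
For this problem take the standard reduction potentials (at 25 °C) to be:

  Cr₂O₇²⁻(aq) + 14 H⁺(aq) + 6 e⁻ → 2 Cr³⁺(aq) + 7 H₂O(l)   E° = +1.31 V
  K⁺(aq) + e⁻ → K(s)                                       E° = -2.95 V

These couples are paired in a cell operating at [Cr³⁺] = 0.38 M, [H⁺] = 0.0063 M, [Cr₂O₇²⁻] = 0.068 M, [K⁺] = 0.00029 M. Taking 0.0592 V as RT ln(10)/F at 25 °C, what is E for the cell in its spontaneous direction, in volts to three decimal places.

Cr₂O₇²⁻/Cr³⁺ is the cathode (higher E°), K⁺/K the anode: E°cell = +1.31 − (-2.95) = +4.26 V, n = 6.
Overall: Cr₂O₇²⁻(aq) + 14 H⁺(aq) + 6 K(s) → 2 Cr³⁺(aq) + 7 H₂O(l) + 6 K⁺(aq)
Q = [Cr³⁺]^2·[K⁺]^6 / ([Cr₂O₇²⁻]·[H⁺]^14); log Q = 9.911.
E = E° − (0.0592/n) log Q = +4.26 − (0.0592/6)(9.911) = +4.162 V.

+4.162 V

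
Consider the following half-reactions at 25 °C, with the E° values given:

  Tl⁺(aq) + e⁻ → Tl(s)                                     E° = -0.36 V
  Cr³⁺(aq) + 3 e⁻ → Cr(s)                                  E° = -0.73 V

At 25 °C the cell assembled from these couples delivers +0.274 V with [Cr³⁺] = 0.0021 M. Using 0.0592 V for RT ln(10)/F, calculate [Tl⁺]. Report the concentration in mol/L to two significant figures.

Tl⁺/Tl is the cathode, Cr³⁺/Cr the anode: E°cell = +0.37 V, n = 3.
Overall reaction: 3 Tl⁺(aq) + Cr(s) → 3 Tl(s) + Cr³⁺(aq); Q = [Cr³⁺]^1/[Tl⁺]^3.
From E = E° − (0.0592/n) log Q: log Q = (E° − E)·n/0.0592 = (+0.37 − (+0.274))·3/0.0592 = 4.8649.
So 3·log[Tl⁺] = 1·log(0.0021) − log Q = -2.6778 − (4.8649) = -7.5427; log[Tl⁺] = -7.5427 / 3 = -2.5142; [Tl⁺] = 10^(-2.5142) ≈ 0.0031 M.

0.0031 M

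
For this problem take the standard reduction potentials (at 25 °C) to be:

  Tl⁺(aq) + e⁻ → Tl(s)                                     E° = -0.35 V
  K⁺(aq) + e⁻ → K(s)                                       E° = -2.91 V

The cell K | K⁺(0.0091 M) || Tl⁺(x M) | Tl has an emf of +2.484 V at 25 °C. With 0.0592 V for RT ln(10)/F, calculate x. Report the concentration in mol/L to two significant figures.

0.00047 M

Tl⁺/Tl is the cathode, K⁺/K the anode: E°cell = +2.56 V, n = 1.
Overall reaction: Tl⁺(aq) + K(s) → Tl(s) + K⁺(aq); Q = [K⁺]^1/[Tl⁺]^1.
From E = E° − (0.0592/n) log Q: log Q = (E° − E)·n/0.0592 = (+2.56 − (+2.484))·1/0.0592 = 1.2838.
So 1·log[Tl⁺] = 1·log(0.0091) − log Q = -2.0410 − (1.2838) = -3.3248; [Tl⁺] = 10^(-3.3248) ≈ 0.00047 M.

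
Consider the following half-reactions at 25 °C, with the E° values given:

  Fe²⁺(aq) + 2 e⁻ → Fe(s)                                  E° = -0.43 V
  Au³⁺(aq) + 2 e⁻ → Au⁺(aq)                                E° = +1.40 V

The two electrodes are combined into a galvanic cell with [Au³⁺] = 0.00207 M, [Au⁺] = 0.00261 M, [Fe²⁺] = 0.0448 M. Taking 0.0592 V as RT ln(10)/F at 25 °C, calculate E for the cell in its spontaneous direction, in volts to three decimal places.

Au³⁺/Au⁺ is the cathode (higher E°), Fe²⁺/Fe the anode: E°cell = +1.40 − (-0.43) = +1.83 V, n = 2.
Overall: Au³⁺(aq) + Fe(s) → Au⁺(aq) + Fe²⁺(aq)
Q = [Au⁺]·[Fe²⁺] / ([Au³⁺]); log Q = -1.248.
E = E° − (0.0592/n) log Q = +1.83 − (0.0592/2)(-1.248) = +1.867 V.

+1.867 V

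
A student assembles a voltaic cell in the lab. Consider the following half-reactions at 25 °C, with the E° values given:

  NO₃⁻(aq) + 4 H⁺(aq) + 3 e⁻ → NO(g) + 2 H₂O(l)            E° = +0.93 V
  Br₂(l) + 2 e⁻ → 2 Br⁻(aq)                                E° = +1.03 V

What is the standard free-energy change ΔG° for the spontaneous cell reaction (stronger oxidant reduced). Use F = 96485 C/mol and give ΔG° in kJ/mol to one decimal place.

-57.9 kJ/mol

Br₂/Br⁻ (E° = +1.03 V) is the cathode; NO₃⁻/NO (E° = +0.93 V) is the anode, so E°cell = +0.10 V.
Balancing electrons gives n = 6 (lcm of 2 and 3).
ΔG° = −nFE° = −(6)(96485)(+0.10) = -57,891 J = -57.9 kJ/mol.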